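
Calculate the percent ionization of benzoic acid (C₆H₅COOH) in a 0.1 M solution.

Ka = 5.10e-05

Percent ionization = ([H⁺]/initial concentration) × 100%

Using Ka equilibrium: x² + Ka×x - Ka×C = 0. Solving: [H⁺] = 2.2330e-03. Percent = (2.2330e-03/0.1) × 100

Percent ionization = 2.23%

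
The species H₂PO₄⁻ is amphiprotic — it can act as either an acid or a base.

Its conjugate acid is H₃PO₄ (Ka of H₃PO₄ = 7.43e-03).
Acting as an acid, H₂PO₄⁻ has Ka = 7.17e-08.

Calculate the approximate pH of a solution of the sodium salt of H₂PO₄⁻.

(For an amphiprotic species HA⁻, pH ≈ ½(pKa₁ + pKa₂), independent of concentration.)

pKa₁ = -log(7.43e-03) = 2.13; pKa₂ = -log(7.17e-08) = 7.14. For an amphiprotic species, pH ≈ ½(pKa₁ + pKa₂) = ½(2.13 + 7.14) = 4.64.

pH = 4.64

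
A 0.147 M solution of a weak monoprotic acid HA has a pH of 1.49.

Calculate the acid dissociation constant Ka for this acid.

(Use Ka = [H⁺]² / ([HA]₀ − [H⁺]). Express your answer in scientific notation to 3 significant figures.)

[H⁺] = 10^(−pH) = 10^(−1.49) = 3.236e-02 M. For HA ⇌ H⁺ + A⁻, Ka = [H⁺][A⁻]/[HA] = [H⁺]² / ([HA]₀ − [H⁺]) = (3.236e-02)² / (0.147 − 3.236e-02) = 9.13e-03.

K_a = 9.13e-03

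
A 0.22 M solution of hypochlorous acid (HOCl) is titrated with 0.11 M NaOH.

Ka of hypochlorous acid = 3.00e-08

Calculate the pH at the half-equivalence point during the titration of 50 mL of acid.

At half-equivalence [HA] = [A⁻], so Henderson-Hasselbalch gives pH = pKa = -log(3.00e-08) = 7.52.

pH = pKa = 7.52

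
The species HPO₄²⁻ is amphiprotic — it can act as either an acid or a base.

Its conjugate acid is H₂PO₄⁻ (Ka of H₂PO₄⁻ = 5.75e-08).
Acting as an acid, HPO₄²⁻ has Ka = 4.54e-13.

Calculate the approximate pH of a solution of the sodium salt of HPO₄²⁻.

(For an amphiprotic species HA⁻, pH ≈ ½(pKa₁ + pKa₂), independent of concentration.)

pKa₁ = -log(5.75e-08) = 7.24; pKa₂ = -log(4.54e-13) = 12.34. For an amphiprotic species, pH ≈ ½(pKa₁ + pKa₂) = ½(7.24 + 12.34) = 9.79.

pH = 9.79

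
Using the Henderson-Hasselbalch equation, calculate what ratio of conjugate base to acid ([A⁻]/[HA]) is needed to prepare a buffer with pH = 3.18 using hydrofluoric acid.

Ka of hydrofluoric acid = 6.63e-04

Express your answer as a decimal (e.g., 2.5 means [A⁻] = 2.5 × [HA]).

pKa = -log(6.63e-04) = 3.1785. pH = pKa + log([A⁻]/[HA]), so log([A⁻]/[HA]) = pH − pKa = 3.18 − 3.1785 = 0.0015. [A⁻]/[HA] = 10^(0.0015) = 1.00

[A⁻]/[HA] = 1.00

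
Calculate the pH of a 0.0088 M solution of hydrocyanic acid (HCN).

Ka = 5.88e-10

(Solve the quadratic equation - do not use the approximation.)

x² + Ka×x - Ka×C = 0. Using quadratic formula: [H⁺] = 2.2744e-06

pH = 5.64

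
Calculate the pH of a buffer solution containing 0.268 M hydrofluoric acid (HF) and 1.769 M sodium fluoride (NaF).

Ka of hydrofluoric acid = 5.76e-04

pKa = -log(5.76e-04) = 3.24. pH = pKa + log([A⁻]/[HA]) = 3.24 + log(1.769/0.268)

pH = 4.06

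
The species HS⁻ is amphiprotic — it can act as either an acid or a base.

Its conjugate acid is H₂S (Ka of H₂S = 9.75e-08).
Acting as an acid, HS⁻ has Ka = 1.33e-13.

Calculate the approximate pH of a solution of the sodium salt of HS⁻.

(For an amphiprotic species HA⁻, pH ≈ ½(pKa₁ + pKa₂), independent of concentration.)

pKa₁ = -log(9.75e-08) = 7.01; pKa₂ = -log(1.33e-13) = 12.88. For an amphiprotic species, pH ≈ ½(pKa₁ + pKa₂) = ½(7.01 + 12.88) = 9.94.

pH = 9.94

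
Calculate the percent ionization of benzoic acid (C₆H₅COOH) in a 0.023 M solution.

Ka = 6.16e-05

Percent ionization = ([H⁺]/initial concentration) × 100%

Using Ka equilibrium: x² + Ka×x - Ka×C = 0. Solving: [H⁺] = 1.1599e-03. Percent = (1.1599e-03/0.023) × 100

Percent ionization = 5.04%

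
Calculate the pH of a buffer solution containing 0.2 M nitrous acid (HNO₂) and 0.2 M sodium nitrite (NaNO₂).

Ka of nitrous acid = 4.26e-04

pKa = -log(4.26e-04) = 3.37. pH = pKa + log([A⁻]/[HA]) = 3.37 + log(0.2/0.2)

pH = 3.37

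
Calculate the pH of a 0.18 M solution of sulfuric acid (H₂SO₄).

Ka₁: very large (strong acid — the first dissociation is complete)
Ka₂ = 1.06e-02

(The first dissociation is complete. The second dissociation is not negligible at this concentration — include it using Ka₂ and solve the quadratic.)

First dissociation is complete: [H⁺]₀ = [HSO₄⁻]₀ = C = 0.18 M. Second dissociation HSO₄⁻ ⇌ H⁺ + SO₄²⁻: let x = [SO₄²⁻]. Ka₂ = (C + x)·x / (C − x) = 1.06e-02 → x² + (C + Ka₂)·x − Ka₂·C = 0 → x² + 0.19060·x − 1.908e-03 = 0. x = (−0.19060 + √(0.19060² + 4 × 1.908e-03)) / 2 = 9.5336e-03 M. [H⁺] = C + x = 0.18 + 9.5336e-03 = 1.8953e-01 M. pH = -log(1.8953e-01) = 0.72.

pH = 0.72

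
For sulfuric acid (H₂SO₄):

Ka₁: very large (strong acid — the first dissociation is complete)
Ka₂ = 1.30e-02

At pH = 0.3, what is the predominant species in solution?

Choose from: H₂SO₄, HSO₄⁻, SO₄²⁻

The first dissociation is complete, so H₂SO₄ itself is never the predominant species in water; pKa₂ = -log(1.30e-02) = 1.89. For a polyprotic acid the predominant species crosses at each pKa: below pKa_n the protonated form dominates, above it the deprotonated form does. At pH = 0.3, the predominant species is HSO₄⁻.

HSO₄⁻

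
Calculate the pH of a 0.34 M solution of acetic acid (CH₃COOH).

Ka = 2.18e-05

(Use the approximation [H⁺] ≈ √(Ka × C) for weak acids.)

[H⁺] = √(Ka × C) = √(2.18e-05 × 0.34) = 2.7225e-03. pH = -log(2.7225e-03)

pH = 2.57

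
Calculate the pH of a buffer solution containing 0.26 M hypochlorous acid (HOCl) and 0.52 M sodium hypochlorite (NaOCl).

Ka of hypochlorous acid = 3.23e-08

pKa = -log(3.23e-08) = 7.49. pH = pKa + log([A⁻]/[HA]) = 7.49 + log(0.52/0.26)

pH = 7.79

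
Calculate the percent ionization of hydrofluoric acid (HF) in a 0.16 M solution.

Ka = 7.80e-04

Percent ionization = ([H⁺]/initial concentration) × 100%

Using Ka equilibrium: x² + Ka×x - Ka×C = 0. Solving: [H⁺] = 1.0788e-02. Percent = (1.0788e-02/0.16) × 100

Percent ionization = 6.74%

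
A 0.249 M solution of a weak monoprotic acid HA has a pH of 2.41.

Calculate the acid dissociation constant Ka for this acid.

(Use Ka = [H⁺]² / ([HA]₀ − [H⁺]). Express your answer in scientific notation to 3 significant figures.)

[H⁺] = 10^(−pH) = 10^(−2.41) = 3.890e-03 M. For HA ⇌ H⁺ + A⁻, Ka = [H⁺][A⁻]/[HA] = [H⁺]² / ([HA]₀ − [H⁺]) = (3.890e-03)² / (0.249 − 3.890e-03) = 6.18e-05.

K_a = 6.18e-05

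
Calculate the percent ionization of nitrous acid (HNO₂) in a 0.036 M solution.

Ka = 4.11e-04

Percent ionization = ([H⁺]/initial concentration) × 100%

Using Ka equilibrium: x² + Ka×x - Ka×C = 0. Solving: [H⁺] = 3.6465e-03. Percent = (3.6465e-03/0.036) × 100

Percent ionization = 10.1%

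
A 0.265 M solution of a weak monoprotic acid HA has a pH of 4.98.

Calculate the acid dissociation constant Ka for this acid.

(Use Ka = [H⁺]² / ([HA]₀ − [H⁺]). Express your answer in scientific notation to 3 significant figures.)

[H⁺] = 10^(−pH) = 10^(−4.98) = 1.047e-05 M. For HA ⇌ H⁺ + A⁻, Ka = [H⁺][A⁻]/[HA] = [H⁺]² / ([HA]₀ − [H⁺]) = (1.047e-05)² / (0.265 − 1.047e-05) = 4.14e-10.

K_a = 4.14e-10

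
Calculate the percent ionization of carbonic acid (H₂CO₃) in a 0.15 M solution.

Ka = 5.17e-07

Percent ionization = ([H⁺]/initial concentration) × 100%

Using Ka equilibrium: x² + Ka×x - Ka×C = 0. Solving: [H⁺] = 2.7822e-04. Percent = (2.7822e-04/0.15) × 100

Percent ionization = 0.185%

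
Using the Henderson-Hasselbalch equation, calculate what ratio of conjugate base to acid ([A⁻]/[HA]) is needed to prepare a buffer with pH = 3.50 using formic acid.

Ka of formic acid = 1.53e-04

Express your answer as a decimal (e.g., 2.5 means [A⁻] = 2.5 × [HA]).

pKa = -log(1.53e-04) = 3.8153. pH = pKa + log([A⁻]/[HA]), so log([A⁻]/[HA]) = pH − pKa = 3.50 − 3.8153 = -0.3153. [A⁻]/[HA] = 10^(-0.3153) = 0.484

[A⁻]/[HA] = 0.484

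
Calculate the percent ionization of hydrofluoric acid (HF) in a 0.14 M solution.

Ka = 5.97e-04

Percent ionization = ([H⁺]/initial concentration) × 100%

Using Ka equilibrium: x² + Ka×x - Ka×C = 0. Solving: [H⁺] = 8.8486e-03. Percent = (8.8486e-03/0.14) × 100

Percent ionization = 6.32%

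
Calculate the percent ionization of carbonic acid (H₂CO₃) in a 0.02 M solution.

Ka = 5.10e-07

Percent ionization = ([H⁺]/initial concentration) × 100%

Using Ka equilibrium: x² + Ka×x - Ka×C = 0. Solving: [H⁺] = 1.0074e-04. Percent = (1.0074e-04/0.02) × 100

Percent ionization = 0.504%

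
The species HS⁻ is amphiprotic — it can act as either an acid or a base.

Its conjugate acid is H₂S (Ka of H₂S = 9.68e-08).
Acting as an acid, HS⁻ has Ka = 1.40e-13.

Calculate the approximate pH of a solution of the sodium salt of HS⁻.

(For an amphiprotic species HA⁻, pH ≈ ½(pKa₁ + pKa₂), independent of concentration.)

pKa₁ = -log(9.68e-08) = 7.01; pKa₂ = -log(1.40e-13) = 12.85. For an amphiprotic species, pH ≈ ½(pKa₁ + pKa₂) = ½(7.01 + 12.85) = 9.93.

pH = 9.93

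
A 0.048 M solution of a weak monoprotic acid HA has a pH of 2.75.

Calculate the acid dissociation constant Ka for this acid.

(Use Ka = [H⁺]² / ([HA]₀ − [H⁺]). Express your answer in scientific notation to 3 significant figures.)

[H⁺] = 10^(−pH) = 10^(−2.75) = 1.778e-03 M. For HA ⇌ H⁺ + A⁻, Ka = [H⁺][A⁻]/[HA] = [H⁺]² / ([HA]₀ − [H⁺]) = (1.778e-03)² / (0.048 − 1.778e-03) = 6.84e-05.

K_a = 6.84e-05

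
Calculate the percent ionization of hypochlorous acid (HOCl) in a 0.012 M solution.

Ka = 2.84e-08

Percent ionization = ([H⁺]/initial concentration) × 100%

Using Ka equilibrium: x² + Ka×x - Ka×C = 0. Solving: [H⁺] = 1.8447e-05. Percent = (1.8447e-05/0.012) × 100

Percent ionization = 0.154%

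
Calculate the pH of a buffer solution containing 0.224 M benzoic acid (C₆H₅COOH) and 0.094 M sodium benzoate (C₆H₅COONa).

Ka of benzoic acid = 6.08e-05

pKa = -log(6.08e-05) = 4.22. pH = pKa + log([A⁻]/[HA]) = 4.22 + log(0.094/0.224)

pH = 3.84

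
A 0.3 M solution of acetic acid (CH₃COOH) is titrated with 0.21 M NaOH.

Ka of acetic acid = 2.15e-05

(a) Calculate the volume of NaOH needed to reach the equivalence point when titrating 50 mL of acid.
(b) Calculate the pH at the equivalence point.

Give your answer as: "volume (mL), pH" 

moles acid = 0.3 × 50/1000 = 0.015 mol; V_base = moles/0.21 × 1000 = 71.4 mL. At equivalence only the conjugate base is present: [A⁻] = 0.015/0.121 = 1.2353e-01 M. Kb = Kw/Ka = 4.65e-10; [OH⁻] = √(Kb × [A⁻]) = 7.5799e-06; pOH = 5.12; pH = 14 - pOH = 8.88.

V = 71.4 mL, pH = 8.88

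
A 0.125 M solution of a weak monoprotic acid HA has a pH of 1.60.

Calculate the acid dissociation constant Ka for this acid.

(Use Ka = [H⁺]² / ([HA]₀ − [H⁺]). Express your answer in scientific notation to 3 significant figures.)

[H⁺] = 10^(−pH) = 10^(−1.60) = 2.512e-02 M. For HA ⇌ H⁺ + A⁻, Ka = [H⁺][A⁻]/[HA] = [H⁺]² / ([HA]₀ − [H⁺]) = (2.512e-02)² / (0.125 − 2.512e-02) = 6.32e-03.

K_a = 6.32e-03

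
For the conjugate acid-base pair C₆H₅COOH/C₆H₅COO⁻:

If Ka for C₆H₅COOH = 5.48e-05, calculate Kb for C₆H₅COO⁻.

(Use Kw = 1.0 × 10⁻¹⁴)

For a conjugate pair Ka × Kb = Kw, so Kb = Kw/Ka = 1.0 × 10⁻¹⁴ / 5.48e-05 = 1.82e-10.

K_b = 1.82e-10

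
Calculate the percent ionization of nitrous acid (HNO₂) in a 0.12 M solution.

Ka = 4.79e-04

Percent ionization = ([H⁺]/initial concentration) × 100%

Using Ka equilibrium: x² + Ka×x - Ka×C = 0. Solving: [H⁺] = 7.3458e-03. Percent = (7.3458e-03/0.12) × 100

Percent ionization = 6.12%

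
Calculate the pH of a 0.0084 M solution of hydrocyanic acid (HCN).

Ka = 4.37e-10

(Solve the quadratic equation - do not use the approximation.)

x² + Ka×x - Ka×C = 0. Using quadratic formula: [H⁺] = 1.9157e-06

pH = 5.72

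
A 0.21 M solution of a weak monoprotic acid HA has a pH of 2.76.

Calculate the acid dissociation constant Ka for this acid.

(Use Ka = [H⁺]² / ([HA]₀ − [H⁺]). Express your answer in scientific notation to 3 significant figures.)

[H⁺] = 10^(−pH) = 10^(−2.76) = 1.738e-03 M. For HA ⇌ H⁺ + A⁻, Ka = [H⁺][A⁻]/[HA] = [H⁺]² / ([HA]₀ − [H⁺]) = (1.738e-03)² / (0.21 − 1.738e-03) = 1.45e-05.

K_a = 1.45e-05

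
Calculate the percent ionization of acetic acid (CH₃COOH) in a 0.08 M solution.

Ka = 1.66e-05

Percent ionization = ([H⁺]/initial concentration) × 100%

Using Ka equilibrium: x² + Ka×x - Ka×C = 0. Solving: [H⁺] = 1.1441e-03. Percent = (1.1441e-03/0.08) × 100

Percent ionization = 1.43%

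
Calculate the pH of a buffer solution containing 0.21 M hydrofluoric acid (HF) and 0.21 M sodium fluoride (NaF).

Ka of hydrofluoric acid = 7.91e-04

pKa = -log(7.91e-04) = 3.10. pH = pKa + log([A⁻]/[HA]) = 3.10 + log(0.21/0.21)

pH = 3.10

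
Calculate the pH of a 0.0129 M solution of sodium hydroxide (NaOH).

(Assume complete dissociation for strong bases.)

[OH⁻] = 0.0129 M for strong base. pOH = -log[OH⁻] = 1.89, pH = 14 - pOH

pH = 12.11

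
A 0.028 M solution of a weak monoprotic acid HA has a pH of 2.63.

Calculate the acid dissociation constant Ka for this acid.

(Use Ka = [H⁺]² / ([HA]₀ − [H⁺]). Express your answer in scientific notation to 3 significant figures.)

[H⁺] = 10^(−pH) = 10^(−2.63) = 2.344e-03 M. For HA ⇌ H⁺ + A⁻, Ka = [H⁺][A⁻]/[HA] = [H⁺]² / ([HA]₀ − [H⁺]) = (2.344e-03)² / (0.028 − 2.344e-03) = 2.14e-04.

K_a = 2.14e-04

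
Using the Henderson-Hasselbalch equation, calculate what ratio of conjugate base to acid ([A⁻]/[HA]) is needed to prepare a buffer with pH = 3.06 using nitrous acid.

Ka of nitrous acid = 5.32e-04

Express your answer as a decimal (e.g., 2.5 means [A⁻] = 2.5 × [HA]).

pKa = -log(5.32e-04) = 3.2741. pH = pKa + log([A⁻]/[HA]), so log([A⁻]/[HA]) = pH − pKa = 3.06 − 3.2741 = -0.2141. [A⁻]/[HA] = 10^(-0.2141) = 0.611

[A⁻]/[HA] = 0.611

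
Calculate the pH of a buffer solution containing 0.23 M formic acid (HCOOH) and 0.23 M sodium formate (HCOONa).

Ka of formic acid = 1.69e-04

pKa = -log(1.69e-04) = 3.77. pH = pKa + log([A⁻]/[HA]) = 3.77 + log(0.23/0.23)

pH = 3.77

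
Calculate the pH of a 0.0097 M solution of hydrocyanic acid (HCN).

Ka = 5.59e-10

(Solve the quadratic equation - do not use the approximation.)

x² + Ka×x - Ka×C = 0. Using quadratic formula: [H⁺] = 2.3283e-06

pH = 5.63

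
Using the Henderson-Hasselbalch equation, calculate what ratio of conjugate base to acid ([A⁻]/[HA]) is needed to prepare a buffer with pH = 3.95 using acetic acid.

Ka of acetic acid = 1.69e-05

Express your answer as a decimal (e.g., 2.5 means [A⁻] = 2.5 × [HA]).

pKa = -log(1.69e-05) = 4.7721. pH = pKa + log([A⁻]/[HA]), so log([A⁻]/[HA]) = pH − pKa = 3.95 − 4.7721 = -0.8221. [A⁻]/[HA] = 10^(-0.8221) = 0.151

[A⁻]/[HA] = 0.151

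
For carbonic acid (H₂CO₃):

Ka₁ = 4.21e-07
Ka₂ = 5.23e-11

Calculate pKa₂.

pKa₂ = -log(Ka₂) = -log(5.23e-11) = 10.28.

pK_{a2} = 10.28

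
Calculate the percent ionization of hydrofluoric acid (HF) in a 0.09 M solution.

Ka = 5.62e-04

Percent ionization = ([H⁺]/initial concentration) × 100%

Using Ka equilibrium: x² + Ka×x - Ka×C = 0. Solving: [H⁺] = 6.8365e-03. Percent = (6.8365e-03/0.09) × 100

Percent ionization = 7.6%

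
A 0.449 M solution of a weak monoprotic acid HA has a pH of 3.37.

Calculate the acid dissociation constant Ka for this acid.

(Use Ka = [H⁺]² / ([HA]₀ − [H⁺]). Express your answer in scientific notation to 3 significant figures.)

[H⁺] = 10^(−pH) = 10^(−3.37) = 4.266e-04 M. For HA ⇌ H⁺ + A⁻, Ka = [H⁺][A⁻]/[HA] = [H⁺]² / ([HA]₀ − [H⁺]) = (4.266e-04)² / (0.449 − 4.266e-04) = 4.06e-07.

K_a = 4.06e-07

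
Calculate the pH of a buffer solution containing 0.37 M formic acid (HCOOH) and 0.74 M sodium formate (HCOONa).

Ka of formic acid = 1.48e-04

pKa = -log(1.48e-04) = 3.83. pH = pKa + log([A⁻]/[HA]) = 3.83 + log(0.74/0.37)

pH = 4.13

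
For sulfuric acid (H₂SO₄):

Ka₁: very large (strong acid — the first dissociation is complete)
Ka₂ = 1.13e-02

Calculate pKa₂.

pKa₂ = -log(Ka₂) = -log(1.13e-02) = 1.95.

pK_{a2} = 1.95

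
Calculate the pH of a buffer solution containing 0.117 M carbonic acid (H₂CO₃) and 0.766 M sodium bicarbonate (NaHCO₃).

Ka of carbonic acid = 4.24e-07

pKa = -log(4.24e-07) = 6.37. pH = pKa + log([A⁻]/[HA]) = 6.37 + log(0.766/0.117)

pH = 7.19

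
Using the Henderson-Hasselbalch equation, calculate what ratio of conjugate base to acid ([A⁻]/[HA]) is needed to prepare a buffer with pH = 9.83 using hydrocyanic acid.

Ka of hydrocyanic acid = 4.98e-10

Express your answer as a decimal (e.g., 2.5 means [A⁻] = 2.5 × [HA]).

pKa = -log(4.98e-10) = 9.3028. pH = pKa + log([A⁻]/[HA]), so log([A⁻]/[HA]) = pH − pKa = 9.83 − 9.3028 = 0.5272. [A⁻]/[HA] = 10^(0.5272) = 3.37

[A⁻]/[HA] = 3.37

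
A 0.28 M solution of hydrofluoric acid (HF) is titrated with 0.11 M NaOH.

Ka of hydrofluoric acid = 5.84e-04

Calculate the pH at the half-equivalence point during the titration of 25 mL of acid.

At half-equivalence [HA] = [A⁻], so Henderson-Hasselbalch gives pH = pKa = -log(5.84e-04) = 3.23.

pH = pKa = 3.23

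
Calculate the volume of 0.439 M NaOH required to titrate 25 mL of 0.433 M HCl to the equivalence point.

At equivalence: moles acid = moles base. moles HCl = 0.433 × 25/1000 = 0.01082 mol. V_base = moles / 0.439 × 1000 = 24.7 mL.

V_{base} = 24.7 mL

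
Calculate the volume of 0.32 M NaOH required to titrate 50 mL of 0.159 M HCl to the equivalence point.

At equivalence: moles acid = moles base. moles HCl = 0.159 × 50/1000 = 0.00795 mol. V_base = moles / 0.32 × 1000 = 24.8 mL.

V_{base} = 24.8 mL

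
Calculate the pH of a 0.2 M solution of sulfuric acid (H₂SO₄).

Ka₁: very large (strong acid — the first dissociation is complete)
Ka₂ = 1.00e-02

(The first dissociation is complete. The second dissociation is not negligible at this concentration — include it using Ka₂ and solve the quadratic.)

First dissociation is complete: [H⁺]₀ = [HSO₄⁻]₀ = C = 0.2 M. Second dissociation HSO₄⁻ ⇌ H⁺ + SO₄²⁻: let x = [SO₄²⁻]. Ka₂ = (C + x)·x / (C − x) = 1.00e-02 → x² + (C + Ka₂)·x − Ka₂·C = 0 → x² + 0.21000·x − 2.000e-03 = 0. x = (−0.21000 + √(0.21000² + 4 × 2.000e-03)) / 2 = 9.1271e-03 M. [H⁺] = C + x = 0.2 + 9.1271e-03 = 2.0913e-01 M. pH = -log(2.0913e-01) = 0.68.

pH = 0.68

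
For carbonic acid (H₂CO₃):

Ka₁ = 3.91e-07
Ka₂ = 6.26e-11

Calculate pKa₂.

pKa₂ = -log(Ka₂) = -log(6.26e-11) = 10.20.

pK_{a2} = 10.20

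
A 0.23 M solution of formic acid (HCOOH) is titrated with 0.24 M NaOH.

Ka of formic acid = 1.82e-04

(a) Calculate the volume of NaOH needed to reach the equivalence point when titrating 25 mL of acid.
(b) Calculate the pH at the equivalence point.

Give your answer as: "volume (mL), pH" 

moles acid = 0.23 × 25/1000 = 0.00575 mol; V_base = moles/0.24 × 1000 = 24.0 mL. At equivalence only the conjugate base is present: [A⁻] = 0.00575/0.049 = 1.1745e-01 M. Kb = Kw/Ka = 5.49e-11; [OH⁻] = √(Kb × [A⁻]) = 2.5403e-06; pOH = 5.60; pH = 14 - pOH = 8.40.

V = 24.0 mL, pH = 8.40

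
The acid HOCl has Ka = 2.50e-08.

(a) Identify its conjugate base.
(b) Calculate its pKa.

(a) The conjugate base is formed by removing one H⁺ from HOCl, giving OCl⁻. (b) pKa = -log(Ka) = -log(2.50e-08) = 7.60.

Conjugate base: OCl⁻; pK_a = 7.60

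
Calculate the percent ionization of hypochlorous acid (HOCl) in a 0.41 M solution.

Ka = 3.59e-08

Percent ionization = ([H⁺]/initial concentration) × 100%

Using Ka equilibrium: x² + Ka×x - Ka×C = 0. Solving: [H⁺] = 1.2130e-04. Percent = (1.2130e-04/0.41) × 100

Percent ionization = 0.0296%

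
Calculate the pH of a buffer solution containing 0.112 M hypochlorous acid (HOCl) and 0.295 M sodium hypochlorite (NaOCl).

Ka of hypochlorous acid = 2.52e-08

pKa = -log(2.52e-08) = 7.60. pH = pKa + log([A⁻]/[HA]) = 7.60 + log(0.295/0.112)

pH = 8.02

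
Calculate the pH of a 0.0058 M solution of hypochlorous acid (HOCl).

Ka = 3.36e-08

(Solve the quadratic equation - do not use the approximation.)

x² + Ka×x - Ka×C = 0. Using quadratic formula: [H⁺] = 1.3943e-05

pH = 4.86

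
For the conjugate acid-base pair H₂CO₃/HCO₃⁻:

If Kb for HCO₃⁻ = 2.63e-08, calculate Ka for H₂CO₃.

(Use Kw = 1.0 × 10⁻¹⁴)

For a conjugate pair Ka × Kb = Kw, so Ka = Kw/Kb = 1.0 × 10⁻¹⁴ / 2.63e-08 = 3.80e-07.

K_a = 3.80e-07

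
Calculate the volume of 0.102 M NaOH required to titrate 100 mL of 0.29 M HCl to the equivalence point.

At equivalence: moles acid = moles base. moles HCl = 0.29 × 100/1000 = 0.029 mol. V_base = moles / 0.102 × 1000 = 284.3 mL.

V_{base} = 284.3 mL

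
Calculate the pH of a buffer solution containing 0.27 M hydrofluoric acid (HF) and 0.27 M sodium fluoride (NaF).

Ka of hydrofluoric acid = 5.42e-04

pKa = -log(5.42e-04) = 3.27. pH = pKa + log([A⁻]/[HA]) = 3.27 + log(0.27/0.27)

pH = 3.27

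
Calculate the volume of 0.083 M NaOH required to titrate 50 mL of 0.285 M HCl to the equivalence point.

At equivalence: moles acid = moles base. moles HCl = 0.285 × 50/1000 = 0.01425 mol. V_base = moles / 0.083 × 1000 = 171.7 mL.

V_{base} = 171.7 mL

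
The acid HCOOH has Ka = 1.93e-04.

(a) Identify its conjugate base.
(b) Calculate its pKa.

(a) The conjugate base is formed by removing one H⁺ from HCOOH, giving HCOO⁻. (b) pKa = -log(Ka) = -log(1.93e-04) = 3.71.

Conjugate base: HCOO⁻; pK_a = 3.71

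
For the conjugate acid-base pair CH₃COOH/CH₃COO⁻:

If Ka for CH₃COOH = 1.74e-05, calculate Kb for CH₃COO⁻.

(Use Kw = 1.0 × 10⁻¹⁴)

For a conjugate pair Ka × Kb = Kw, so Kb = Kw/Ka = 1.0 × 10⁻¹⁴ / 1.74e-05 = 5.75e-10.

K_b = 5.75e-10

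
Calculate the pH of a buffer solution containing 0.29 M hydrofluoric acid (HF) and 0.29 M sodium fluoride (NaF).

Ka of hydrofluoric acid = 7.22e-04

pKa = -log(7.22e-04) = 3.14. pH = pKa + log([A⁻]/[HA]) = 3.14 + log(0.29/0.29)

pH = 3.14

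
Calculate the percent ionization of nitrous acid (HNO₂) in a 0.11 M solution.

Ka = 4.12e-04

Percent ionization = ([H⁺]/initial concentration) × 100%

Using Ka equilibrium: x² + Ka×x - Ka×C = 0. Solving: [H⁺] = 6.5292e-03. Percent = (6.5292e-03/0.11) × 100

Percent ionization = 5.94%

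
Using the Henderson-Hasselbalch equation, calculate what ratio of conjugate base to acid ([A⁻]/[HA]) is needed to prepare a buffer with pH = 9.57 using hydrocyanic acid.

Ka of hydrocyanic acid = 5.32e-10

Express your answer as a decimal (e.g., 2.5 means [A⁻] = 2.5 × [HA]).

pKa = -log(5.32e-10) = 9.2741. pH = pKa + log([A⁻]/[HA]), so log([A⁻]/[HA]) = pH − pKa = 9.57 − 9.2741 = 0.2959. [A⁻]/[HA] = 10^(0.2959) = 1.98

[A⁻]/[HA] = 1.98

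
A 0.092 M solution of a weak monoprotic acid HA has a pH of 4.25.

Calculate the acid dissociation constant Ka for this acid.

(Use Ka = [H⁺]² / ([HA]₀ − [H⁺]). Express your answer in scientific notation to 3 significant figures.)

[H⁺] = 10^(−pH) = 10^(−4.25) = 5.623e-05 M. For HA ⇌ H⁺ + A⁻, Ka = [H⁺][A⁻]/[HA] = [H⁺]² / ([HA]₀ − [H⁺]) = (5.623e-05)² / (0.092 − 5.623e-05) = 3.44e-08.

K_a = 3.44e-08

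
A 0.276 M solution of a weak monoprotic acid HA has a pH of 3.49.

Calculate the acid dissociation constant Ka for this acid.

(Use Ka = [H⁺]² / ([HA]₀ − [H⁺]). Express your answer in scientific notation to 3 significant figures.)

[H⁺] = 10^(−pH) = 10^(−3.49) = 3.236e-04 M. For HA ⇌ H⁺ + A⁻, Ka = [H⁺][A⁻]/[HA] = [H⁺]² / ([HA]₀ − [H⁺]) = (3.236e-04)² / (0.276 − 3.236e-04) = 3.80e-07.

K_a = 3.80e-07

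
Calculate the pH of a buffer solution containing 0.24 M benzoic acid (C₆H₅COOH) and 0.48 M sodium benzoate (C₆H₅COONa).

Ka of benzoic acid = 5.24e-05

pKa = -log(5.24e-05) = 4.28. pH = pKa + log([A⁻]/[HA]) = 4.28 + log(0.48/0.24)

pH = 4.58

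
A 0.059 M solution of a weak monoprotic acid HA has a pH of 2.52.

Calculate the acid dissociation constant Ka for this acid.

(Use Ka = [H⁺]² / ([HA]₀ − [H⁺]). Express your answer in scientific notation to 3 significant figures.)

[H⁺] = 10^(−pH) = 10^(−2.52) = 3.020e-03 M. For HA ⇌ H⁺ + A⁻, Ka = [H⁺][A⁻]/[HA] = [H⁺]² / ([HA]₀ − [H⁺]) = (3.020e-03)² / (0.059 − 3.020e-03) = 1.63e-04.

K_a = 1.63e-04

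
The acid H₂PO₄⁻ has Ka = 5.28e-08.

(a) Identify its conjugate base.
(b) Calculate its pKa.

(a) The conjugate base is formed by removing one H⁺ from H₂PO₄⁻, giving HPO₄²⁻. (b) pKa = -log(Ka) = -log(5.28e-08) = 7.28.

Conjugate base: HPO₄²⁻; pK_a = 7.28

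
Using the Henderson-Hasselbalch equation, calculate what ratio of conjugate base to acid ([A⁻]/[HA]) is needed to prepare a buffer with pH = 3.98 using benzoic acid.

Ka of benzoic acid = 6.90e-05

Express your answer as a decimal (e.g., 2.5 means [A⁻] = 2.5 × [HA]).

pKa = -log(6.90e-05) = 4.1612. pH = pKa + log([A⁻]/[HA]), so log([A⁻]/[HA]) = pH − pKa = 3.98 − 4.1612 = -0.1812. [A⁻]/[HA] = 10^(-0.1812) = 0.659

[A⁻]/[HA] = 0.659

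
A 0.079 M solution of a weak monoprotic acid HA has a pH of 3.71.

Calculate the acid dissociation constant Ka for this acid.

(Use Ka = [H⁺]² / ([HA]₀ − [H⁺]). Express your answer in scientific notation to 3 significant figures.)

[H⁺] = 10^(−pH) = 10^(−3.71) = 1.950e-04 M. For HA ⇌ H⁺ + A⁻, Ka = [H⁺][A⁻]/[HA] = [H⁺]² / ([HA]₀ − [H⁺]) = (1.950e-04)² / (0.079 − 1.950e-04) = 4.82e-07.

K_a = 4.82e-07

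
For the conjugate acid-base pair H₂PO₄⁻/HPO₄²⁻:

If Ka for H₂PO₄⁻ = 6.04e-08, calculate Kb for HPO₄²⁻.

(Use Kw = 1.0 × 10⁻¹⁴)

For a conjugate pair Ka × Kb = Kw, so Kb = Kw/Ka = 1.0 × 10⁻¹⁴ / 6.04e-08 = 1.66e-07.

K_b = 1.66e-07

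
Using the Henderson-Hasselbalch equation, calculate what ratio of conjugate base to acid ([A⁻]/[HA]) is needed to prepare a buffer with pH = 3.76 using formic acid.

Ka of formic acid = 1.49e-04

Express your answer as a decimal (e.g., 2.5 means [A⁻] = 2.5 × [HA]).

pKa = -log(1.49e-04) = 3.8268. pH = pKa + log([A⁻]/[HA]), so log([A⁻]/[HA]) = pH − pKa = 3.76 − 3.8268 = -0.0668. [A⁻]/[HA] = 10^(-0.0668) = 0.857

[A⁻]/[HA] = 0.857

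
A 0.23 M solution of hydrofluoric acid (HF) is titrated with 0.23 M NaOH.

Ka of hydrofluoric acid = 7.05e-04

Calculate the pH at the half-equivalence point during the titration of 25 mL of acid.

At half-equivalence [HA] = [A⁻], so Henderson-Hasselbalch gives pH = pKa = -log(7.05e-04) = 3.15.

pH = pKa = 3.15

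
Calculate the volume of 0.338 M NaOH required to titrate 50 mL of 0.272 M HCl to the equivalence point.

At equivalence: moles acid = moles base. moles HCl = 0.272 × 50/1000 = 0.0136 mol. V_base = moles / 0.338 × 1000 = 40.2 mL.

V_{base} = 40.2 mL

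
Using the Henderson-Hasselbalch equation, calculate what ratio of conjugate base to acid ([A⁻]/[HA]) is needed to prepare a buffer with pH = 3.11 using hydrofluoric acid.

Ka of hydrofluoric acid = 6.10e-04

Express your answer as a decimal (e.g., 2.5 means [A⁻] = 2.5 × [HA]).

pKa = -log(6.10e-04) = 3.2147. pH = pKa + log([A⁻]/[HA]), so log([A⁻]/[HA]) = pH − pKa = 3.11 − 3.2147 = -0.1047. [A⁻]/[HA] = 10^(-0.1047) = 0.786

[A⁻]/[HA] = 0.786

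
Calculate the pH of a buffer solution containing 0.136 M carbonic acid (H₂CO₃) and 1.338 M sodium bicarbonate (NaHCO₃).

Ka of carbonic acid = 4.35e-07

pKa = -log(4.35e-07) = 6.36. pH = pKa + log([A⁻]/[HA]) = 6.36 + log(1.338/0.136)

pH = 7.35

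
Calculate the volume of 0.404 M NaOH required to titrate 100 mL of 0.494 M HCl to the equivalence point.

At equivalence: moles acid = moles base. moles HCl = 0.494 × 100/1000 = 0.0494 mol. V_base = moles / 0.404 × 1000 = 122.3 mL.

V_{base} = 122.3 mL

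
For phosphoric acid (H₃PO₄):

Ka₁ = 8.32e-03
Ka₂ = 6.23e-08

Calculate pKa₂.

pKa₂ = -log(Ka₂) = -log(6.23e-08) = 7.21.

pK_{a2} = 7.21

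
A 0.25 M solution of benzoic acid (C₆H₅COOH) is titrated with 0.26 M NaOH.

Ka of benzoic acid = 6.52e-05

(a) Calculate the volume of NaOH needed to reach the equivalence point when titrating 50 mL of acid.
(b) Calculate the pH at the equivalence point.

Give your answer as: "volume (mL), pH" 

moles acid = 0.25 × 50/1000 = 0.0125 mol; V_base = moles/0.26 × 1000 = 48.1 mL. At equivalence only the conjugate base is present: [A⁻] = 0.0125/0.098 = 1.2745e-01 M. Kb = Kw/Ka = 1.53e-10; [OH⁻] = √(Kb × [A⁻]) = 4.4213e-06; pOH = 5.35; pH = 14 - pOH = 8.65.

V = 48.1 mL, pH = 8.65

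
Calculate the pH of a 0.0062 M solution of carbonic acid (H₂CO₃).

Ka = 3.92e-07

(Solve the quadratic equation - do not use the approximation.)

x² + Ka×x - Ka×C = 0. Using quadratic formula: [H⁺] = 4.9103e-05

pH = 4.31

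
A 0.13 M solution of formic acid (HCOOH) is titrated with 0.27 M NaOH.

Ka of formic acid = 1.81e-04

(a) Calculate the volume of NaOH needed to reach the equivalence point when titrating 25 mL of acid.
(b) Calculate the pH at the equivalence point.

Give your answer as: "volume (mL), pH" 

moles acid = 0.13 × 25/1000 = 0.00325 mol; V_base = moles/0.27 × 1000 = 12.0 mL. At equivalence only the conjugate base is present: [A⁻] = 0.00325/0.037 = 8.7750e-02 M. Kb = Kw/Ka = 5.52e-11; [OH⁻] = √(Kb × [A⁻]) = 2.2018e-06; pOH = 5.66; pH = 14 - pOH = 8.34.

V = 12.0 mL, pH = 8.34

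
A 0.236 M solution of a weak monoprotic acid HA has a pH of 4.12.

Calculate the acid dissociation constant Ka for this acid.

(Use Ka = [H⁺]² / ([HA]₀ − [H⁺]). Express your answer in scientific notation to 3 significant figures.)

[H⁺] = 10^(−pH) = 10^(−4.12) = 7.586e-05 M. For HA ⇌ H⁺ + A⁻, Ka = [H⁺][A⁻]/[HA] = [H⁺]² / ([HA]₀ − [H⁺]) = (7.586e-05)² / (0.236 − 7.586e-05) = 2.44e-08.

K_a = 2.44e-08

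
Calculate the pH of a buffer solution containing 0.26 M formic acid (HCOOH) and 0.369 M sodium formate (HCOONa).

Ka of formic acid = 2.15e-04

pKa = -log(2.15e-04) = 3.67. pH = pKa + log([A⁻]/[HA]) = 3.67 + log(0.369/0.26)

pH = 3.82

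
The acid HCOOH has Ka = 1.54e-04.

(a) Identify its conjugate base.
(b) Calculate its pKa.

(a) The conjugate base is formed by removing one H⁺ from HCOOH, giving HCOO⁻. (b) pKa = -log(Ka) = -log(1.54e-04) = 3.81.

Conjugate base: HCOO⁻; pK_a = 3.81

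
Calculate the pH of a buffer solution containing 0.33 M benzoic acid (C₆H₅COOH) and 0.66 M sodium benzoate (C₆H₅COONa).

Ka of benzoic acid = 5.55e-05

pKa = -log(5.55e-05) = 4.26. pH = pKa + log([A⁻]/[HA]) = 4.26 + log(0.66/0.33)

pH = 4.56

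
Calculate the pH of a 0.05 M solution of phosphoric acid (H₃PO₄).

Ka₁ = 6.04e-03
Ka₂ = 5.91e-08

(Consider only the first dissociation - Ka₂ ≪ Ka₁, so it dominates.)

First dissociation dominates. From Ka₁ = [H⁺][HA⁻]/[H₂A], x² + Ka₁·x − Ka₁·C = 0 with C = 0.05 M and Ka₁ = 6.04e-03. Solving: [H⁺] = (−Ka₁ + √(Ka₁² + 4·Ka₁·C)) / 2 = 1.4619e-02 M. pH = -log(1.4619e-02) = 1.84.

pH = 1.84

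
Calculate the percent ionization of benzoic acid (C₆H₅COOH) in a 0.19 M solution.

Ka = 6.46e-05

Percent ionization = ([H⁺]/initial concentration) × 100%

Using Ka equilibrium: x² + Ka×x - Ka×C = 0. Solving: [H⁺] = 3.4713e-03. Percent = (3.4713e-03/0.19) × 100

Percent ionization = 1.83%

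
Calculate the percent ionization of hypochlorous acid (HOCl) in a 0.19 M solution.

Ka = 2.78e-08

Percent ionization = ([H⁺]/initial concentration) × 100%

Using Ka equilibrium: x² + Ka×x - Ka×C = 0. Solving: [H⁺] = 7.2663e-05. Percent = (7.2663e-05/0.19) × 100

Percent ionization = 0.0382%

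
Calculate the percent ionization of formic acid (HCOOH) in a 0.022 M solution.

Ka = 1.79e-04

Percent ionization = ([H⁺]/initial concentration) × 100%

Using Ka equilibrium: x² + Ka×x - Ka×C = 0. Solving: [H⁺] = 1.8970e-03. Percent = (1.8970e-03/0.022) × 100

Percent ionization = 8.62%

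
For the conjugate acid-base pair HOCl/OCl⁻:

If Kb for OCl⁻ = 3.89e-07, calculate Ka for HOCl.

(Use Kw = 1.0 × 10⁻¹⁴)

For a conjugate pair Ka × Kb = Kw, so Ka = Kw/Kb = 1.0 × 10⁻¹⁴ / 3.89e-07 = 2.57e-08.

K_a = 2.57e-08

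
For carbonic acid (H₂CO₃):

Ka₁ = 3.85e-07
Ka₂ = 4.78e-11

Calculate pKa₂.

pKa₂ = -log(Ka₂) = -log(4.78e-11) = 10.32.

pK_{a2} = 10.32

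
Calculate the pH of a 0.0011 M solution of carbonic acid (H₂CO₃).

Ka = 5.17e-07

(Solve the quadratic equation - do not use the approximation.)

x² + Ka×x - Ka×C = 0. Using quadratic formula: [H⁺] = 2.3590e-05

pH = 4.63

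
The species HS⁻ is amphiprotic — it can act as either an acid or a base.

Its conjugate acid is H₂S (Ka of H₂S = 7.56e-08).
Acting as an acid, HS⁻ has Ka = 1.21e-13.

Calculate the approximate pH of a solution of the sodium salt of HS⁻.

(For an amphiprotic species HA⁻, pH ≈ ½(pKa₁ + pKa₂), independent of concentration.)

pKa₁ = -log(7.56e-08) = 7.12; pKa₂ = -log(1.21e-13) = 12.92. For an amphiprotic species, pH ≈ ½(pKa₁ + pKa₂) = ½(7.12 + 12.92) = 10.02.

pH = 10.02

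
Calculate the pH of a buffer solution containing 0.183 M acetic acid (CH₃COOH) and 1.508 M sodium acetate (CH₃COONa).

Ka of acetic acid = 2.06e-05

pKa = -log(2.06e-05) = 4.69. pH = pKa + log([A⁻]/[HA]) = 4.69 + log(1.508/0.183)

pH = 5.60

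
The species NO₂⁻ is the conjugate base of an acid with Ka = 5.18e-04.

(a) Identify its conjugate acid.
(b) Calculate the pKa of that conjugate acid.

(a) The conjugate acid is formed by adding one H⁺ to NO₂⁻, giving HNO₂. (b) pKa = -log(Ka) = -log(5.18e-04) = 3.29.

Conjugate acid: HNO₂; pK_a = 3.29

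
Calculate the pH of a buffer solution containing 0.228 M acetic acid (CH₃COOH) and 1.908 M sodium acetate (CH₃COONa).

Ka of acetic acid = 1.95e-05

pKa = -log(1.95e-05) = 4.71. pH = pKa + log([A⁻]/[HA]) = 4.71 + log(1.908/0.228)

pH = 5.63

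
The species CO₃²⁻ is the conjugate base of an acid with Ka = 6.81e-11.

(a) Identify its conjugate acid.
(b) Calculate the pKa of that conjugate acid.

(a) The conjugate acid is formed by adding one H⁺ to CO₃²⁻, giving HCO₃⁻. (b) pKa = -log(Ka) = -log(6.81e-11) = 10.17.

Conjugate acid: HCO₃⁻; pK_a = 10.17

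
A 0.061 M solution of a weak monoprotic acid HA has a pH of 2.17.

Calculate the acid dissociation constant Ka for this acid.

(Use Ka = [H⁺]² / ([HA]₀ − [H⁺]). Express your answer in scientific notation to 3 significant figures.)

[H⁺] = 10^(−pH) = 10^(−2.17) = 6.761e-03 M. For HA ⇌ H⁺ + A⁻, Ka = [H⁺][A⁻]/[HA] = [H⁺]² / ([HA]₀ − [H⁺]) = (6.761e-03)² / (0.061 − 6.761e-03) = 8.43e-04.

K_a = 8.43e-04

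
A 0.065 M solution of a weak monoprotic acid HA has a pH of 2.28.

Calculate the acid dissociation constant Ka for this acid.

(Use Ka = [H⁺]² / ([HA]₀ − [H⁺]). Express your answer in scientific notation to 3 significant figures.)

[H⁺] = 10^(−pH) = 10^(−2.28) = 5.248e-03 M. For HA ⇌ H⁺ + A⁻, Ka = [H⁺][A⁻]/[HA] = [H⁺]² / ([HA]₀ − [H⁺]) = (5.248e-03)² / (0.065 − 5.248e-03) = 4.61e-04.

K_a = 4.61e-04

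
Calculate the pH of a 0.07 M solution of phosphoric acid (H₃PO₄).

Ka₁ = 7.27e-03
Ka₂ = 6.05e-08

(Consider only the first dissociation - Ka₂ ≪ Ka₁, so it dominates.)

First dissociation dominates. From Ka₁ = [H⁺][HA⁻]/[H₂A], x² + Ka₁·x − Ka₁·C = 0 with C = 0.07 M and Ka₁ = 7.27e-03. Solving: [H⁺] = (−Ka₁ + √(Ka₁² + 4·Ka₁·C)) / 2 = 1.9215e-02 M. pH = -log(1.9215e-02) = 1.72.

pH = 1.72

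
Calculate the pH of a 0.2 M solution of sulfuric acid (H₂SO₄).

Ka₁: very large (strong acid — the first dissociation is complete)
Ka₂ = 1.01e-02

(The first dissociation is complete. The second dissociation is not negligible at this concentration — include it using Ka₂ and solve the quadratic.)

First dissociation is complete: [H⁺]₀ = [HSO₄⁻]₀ = C = 0.2 M. Second dissociation HSO₄⁻ ⇌ H⁺ + SO₄²⁻: let x = [SO₄²⁻]. Ka₂ = (C + x)·x / (C − x) = 1.01e-02 → x² + (C + Ka₂)·x − Ka₂·C = 0 → x² + 0.21010·x − 2.020e-03 = 0. x = (−0.21010 + √(0.21010² + 4 × 2.020e-03)) / 2 = 9.2107e-03 M. [H⁺] = C + x = 0.2 + 9.2107e-03 = 2.0921e-01 M. pH = -log(2.0921e-01) = 0.68.

pH = 0.68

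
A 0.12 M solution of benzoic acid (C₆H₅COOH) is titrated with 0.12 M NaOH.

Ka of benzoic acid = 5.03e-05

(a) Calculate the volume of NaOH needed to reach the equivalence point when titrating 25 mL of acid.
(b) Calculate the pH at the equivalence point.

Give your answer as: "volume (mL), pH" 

moles acid = 0.12 × 25/1000 = 0.003 mol; V_base = moles/0.12 × 1000 = 25.0 mL. At equivalence only the conjugate base is present: [A⁻] = 0.003/0.050 = 6.0000e-02 M. Kb = Kw/Ka = 1.99e-10; [OH⁻] = √(Kb × [A⁻]) = 3.4538e-06; pOH = 5.46; pH = 14 - pOH = 8.54.

V = 25.0 mL, pH = 8.54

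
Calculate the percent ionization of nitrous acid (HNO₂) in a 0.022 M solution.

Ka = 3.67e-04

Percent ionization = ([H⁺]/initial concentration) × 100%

Using Ka equilibrium: x² + Ka×x - Ka×C = 0. Solving: [H⁺] = 2.6639e-03. Percent = (2.6639e-03/0.022) × 100

Percent ionization = 12.1%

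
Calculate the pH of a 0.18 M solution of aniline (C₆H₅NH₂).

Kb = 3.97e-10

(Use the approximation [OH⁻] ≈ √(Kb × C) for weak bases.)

[OH⁻] = √(Kb × C) = √(3.97e-10 × 0.18) = 8.4534e-06. pOH = 5.07, pH = 14 - pOH

pH = 8.93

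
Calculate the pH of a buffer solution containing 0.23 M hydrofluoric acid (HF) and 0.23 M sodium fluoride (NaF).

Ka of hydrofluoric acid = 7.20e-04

pKa = -log(7.20e-04) = 3.14. pH = pKa + log([A⁻]/[HA]) = 3.14 + log(0.23/0.23)

pH = 3.14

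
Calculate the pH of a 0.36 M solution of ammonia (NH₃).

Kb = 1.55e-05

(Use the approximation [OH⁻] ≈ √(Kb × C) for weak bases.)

[OH⁻] = √(Kb × C) = √(1.55e-05 × 0.36) = 2.3622e-03. pOH = 2.63, pH = 14 - pOH

pH = 11.37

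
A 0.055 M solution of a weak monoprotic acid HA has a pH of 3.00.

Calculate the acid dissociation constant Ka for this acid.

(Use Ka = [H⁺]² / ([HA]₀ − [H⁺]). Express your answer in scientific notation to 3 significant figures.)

[H⁺] = 10^(−pH) = 10^(−3.00) = 1.000e-03 M. For HA ⇌ H⁺ + A⁻, Ka = [H⁺][A⁻]/[HA] = [H⁺]² / ([HA]₀ − [H⁺]) = (1.000e-03)² / (0.055 − 1.000e-03) = 1.85e-05.

K_a = 1.85e-05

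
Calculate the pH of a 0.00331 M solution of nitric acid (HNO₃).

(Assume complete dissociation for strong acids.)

[H⁺] = 0.00331 M for strong acid. pH = -log[H⁺] = -log(0.00331)

pH = 2.48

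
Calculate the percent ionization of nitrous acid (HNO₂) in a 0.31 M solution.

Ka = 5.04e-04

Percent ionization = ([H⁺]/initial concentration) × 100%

Using Ka equilibrium: x² + Ka×x - Ka×C = 0. Solving: [H⁺] = 1.2250e-02. Percent = (1.2250e-02/0.31) × 100

Percent ionization = 3.95%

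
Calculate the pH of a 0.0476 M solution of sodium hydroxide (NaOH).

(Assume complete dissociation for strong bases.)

[OH⁻] = 0.0476 M for strong base. pOH = -log[OH⁻] = 1.32, pH = 14 - pOH

pH = 12.68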